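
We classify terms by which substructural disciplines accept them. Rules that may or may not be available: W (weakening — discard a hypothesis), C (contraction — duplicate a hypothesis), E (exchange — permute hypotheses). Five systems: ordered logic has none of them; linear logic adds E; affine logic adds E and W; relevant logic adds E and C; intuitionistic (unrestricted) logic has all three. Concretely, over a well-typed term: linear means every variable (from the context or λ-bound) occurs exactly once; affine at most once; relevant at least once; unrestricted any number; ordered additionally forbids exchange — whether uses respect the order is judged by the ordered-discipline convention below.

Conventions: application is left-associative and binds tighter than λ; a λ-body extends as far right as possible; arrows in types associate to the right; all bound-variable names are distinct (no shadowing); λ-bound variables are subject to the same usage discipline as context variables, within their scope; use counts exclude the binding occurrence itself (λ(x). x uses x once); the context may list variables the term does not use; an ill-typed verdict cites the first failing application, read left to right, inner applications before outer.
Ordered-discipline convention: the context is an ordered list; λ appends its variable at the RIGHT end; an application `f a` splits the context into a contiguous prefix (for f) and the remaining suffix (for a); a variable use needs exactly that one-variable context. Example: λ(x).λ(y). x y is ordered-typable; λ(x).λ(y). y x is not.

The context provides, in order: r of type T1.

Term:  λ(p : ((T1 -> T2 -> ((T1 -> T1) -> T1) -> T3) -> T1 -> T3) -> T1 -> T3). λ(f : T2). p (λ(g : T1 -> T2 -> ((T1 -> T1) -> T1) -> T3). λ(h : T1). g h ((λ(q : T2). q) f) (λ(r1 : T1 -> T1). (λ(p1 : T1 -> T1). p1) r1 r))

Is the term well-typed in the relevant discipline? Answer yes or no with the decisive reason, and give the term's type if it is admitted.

yes — at least one use each (r, p, f, g, h, q, r1, p1); term : (((T1 -> T2 -> ((T1 -> T1) -> T1) -> T3) -> T1 -> T3) -> T1 -> T3) -> T2 -> T1 -> T3
variable uses: r: 1, p (bound): 1, f (bound): 1, g (bound): 1, h (bound): 1, q (bound): 1, r1 (bound): 1, p1 (bound): 1
left-to-right use order: p, g, h, q, f, p1, r1, r
typing: ✓ — (((T1 -> T2 -> ((T1 -> T1) -> T1) -> T3) -> T1 -> T3) -> T1 -> T3) -> T2 -> T1 -> T3
all disciplines: ordered ✗; linear ✓; affine ✓; relevant ✓; unrestricted ✓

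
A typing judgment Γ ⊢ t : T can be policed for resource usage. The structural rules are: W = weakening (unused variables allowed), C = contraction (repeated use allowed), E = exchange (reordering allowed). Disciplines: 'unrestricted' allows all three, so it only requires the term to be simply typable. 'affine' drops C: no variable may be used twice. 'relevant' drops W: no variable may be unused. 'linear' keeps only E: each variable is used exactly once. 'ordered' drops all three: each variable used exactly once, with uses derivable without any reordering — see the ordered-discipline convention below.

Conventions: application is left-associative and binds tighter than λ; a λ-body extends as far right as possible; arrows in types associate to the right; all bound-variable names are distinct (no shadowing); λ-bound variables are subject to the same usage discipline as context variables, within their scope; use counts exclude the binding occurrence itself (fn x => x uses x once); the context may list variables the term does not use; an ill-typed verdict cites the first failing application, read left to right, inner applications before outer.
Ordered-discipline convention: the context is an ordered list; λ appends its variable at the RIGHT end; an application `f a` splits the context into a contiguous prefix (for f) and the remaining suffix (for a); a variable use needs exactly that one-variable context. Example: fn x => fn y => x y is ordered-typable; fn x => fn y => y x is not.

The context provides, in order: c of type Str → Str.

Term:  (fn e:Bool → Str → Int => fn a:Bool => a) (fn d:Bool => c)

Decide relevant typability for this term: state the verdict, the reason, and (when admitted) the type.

no — not simply typable
counts: c ×1; e (bound) ×0; a (bound) ×1; d (bound) ×0
left-to-right use order: a, c
typing: ill-typed: argument of type Bool → Str → Str where Bool → Str → Int is required
all disciplines: ordered ✗ · linear ✗ · affine ✗ · relevant ✗ · unrestricted ✗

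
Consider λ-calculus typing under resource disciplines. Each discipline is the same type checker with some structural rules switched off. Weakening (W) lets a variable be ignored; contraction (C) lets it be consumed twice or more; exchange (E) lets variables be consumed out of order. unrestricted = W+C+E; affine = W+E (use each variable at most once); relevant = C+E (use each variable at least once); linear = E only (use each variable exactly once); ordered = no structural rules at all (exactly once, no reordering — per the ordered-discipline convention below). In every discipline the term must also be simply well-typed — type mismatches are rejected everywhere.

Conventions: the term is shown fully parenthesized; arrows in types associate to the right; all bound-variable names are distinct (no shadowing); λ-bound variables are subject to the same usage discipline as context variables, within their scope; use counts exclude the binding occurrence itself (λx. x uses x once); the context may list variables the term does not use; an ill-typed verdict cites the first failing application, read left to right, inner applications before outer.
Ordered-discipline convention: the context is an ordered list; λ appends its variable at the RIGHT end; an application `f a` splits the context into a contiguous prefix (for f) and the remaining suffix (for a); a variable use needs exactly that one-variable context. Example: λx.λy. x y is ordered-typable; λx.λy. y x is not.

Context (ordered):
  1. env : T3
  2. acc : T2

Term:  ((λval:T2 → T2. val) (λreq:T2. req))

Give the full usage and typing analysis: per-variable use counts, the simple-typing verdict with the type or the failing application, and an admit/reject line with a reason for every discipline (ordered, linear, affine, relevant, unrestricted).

variable uses: env: 0; acc: 0; val (λ-bound): 1; req (λ-bound): 1
order of uses: val, req
typing: well-typed at T2 → T2
ordered ✗ (env, acc left unused)
linear ✗ (env, acc left unused)
affine ✓ (at most one use each (env, acc, val, req))
relevant ✗ (env, acc left unused)
unrestricted ✓ (simply typable at T2 → T2; W, C, E all held)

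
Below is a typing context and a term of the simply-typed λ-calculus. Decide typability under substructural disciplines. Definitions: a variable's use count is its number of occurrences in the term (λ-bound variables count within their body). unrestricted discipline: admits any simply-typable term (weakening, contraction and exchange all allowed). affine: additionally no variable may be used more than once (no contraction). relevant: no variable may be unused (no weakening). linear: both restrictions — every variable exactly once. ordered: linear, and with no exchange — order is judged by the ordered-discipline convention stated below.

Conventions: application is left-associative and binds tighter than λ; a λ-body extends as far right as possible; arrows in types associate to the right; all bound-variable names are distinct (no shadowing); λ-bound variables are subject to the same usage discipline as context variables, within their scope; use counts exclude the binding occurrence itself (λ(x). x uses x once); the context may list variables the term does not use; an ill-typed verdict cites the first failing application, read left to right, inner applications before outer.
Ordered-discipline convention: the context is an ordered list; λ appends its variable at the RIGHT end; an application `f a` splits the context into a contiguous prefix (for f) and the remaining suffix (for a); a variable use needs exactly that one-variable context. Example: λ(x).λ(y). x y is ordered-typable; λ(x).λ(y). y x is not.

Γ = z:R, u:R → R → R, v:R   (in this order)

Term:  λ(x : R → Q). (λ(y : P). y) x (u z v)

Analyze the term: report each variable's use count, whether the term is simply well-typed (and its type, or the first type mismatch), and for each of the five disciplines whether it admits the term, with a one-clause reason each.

variable uses: z: 1, u: 1, v: 1, x (bound): 1, y (bound): 1
uses in reading order: y, x, u, z, v
typing: ill-typed: a function awaiting P gets R → Q
ordered ✗ (a type mismatch blocks all five)
linear ✗ (the type mismatch rejects it)
affine ✗ (not simply typable)
relevant ✗ (fails simple typing)
unrestricted ✗ (a type mismatch blocks all five)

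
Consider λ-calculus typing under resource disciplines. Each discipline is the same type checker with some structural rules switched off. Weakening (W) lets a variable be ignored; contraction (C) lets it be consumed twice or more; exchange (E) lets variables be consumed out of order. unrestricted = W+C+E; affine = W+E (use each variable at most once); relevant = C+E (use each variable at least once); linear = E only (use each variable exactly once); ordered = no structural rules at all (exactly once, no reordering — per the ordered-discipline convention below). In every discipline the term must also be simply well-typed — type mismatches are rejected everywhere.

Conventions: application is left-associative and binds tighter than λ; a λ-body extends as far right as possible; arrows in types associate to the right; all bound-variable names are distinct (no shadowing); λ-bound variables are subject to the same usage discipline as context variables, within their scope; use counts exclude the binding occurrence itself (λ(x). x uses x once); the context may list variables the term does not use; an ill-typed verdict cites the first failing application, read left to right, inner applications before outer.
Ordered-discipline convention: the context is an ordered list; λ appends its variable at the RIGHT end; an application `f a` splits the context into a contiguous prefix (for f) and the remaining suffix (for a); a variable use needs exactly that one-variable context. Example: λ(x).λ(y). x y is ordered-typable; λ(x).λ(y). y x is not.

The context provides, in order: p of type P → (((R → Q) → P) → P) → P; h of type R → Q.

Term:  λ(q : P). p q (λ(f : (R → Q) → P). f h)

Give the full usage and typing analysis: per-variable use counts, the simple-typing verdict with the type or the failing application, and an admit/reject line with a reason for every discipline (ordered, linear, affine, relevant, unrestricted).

use counts: p: 1; h: 1; q (λ-bound): 1; f (λ-bound): 1
uses in reading order: p, q, f, h
typing: the term checks, with type P → P
ordered: ✗ — no ordered split (uses run p, q, f, h)
linear: ✓ — single use per variable (p, h, q, f)
affine: ✓ — p, h, q, f: no repeats, contraction unneeded
relevant: ✓ — p, h, q, f: all used, weakening unneeded
unrestricted: ✓ — typability at P → P is all that's needed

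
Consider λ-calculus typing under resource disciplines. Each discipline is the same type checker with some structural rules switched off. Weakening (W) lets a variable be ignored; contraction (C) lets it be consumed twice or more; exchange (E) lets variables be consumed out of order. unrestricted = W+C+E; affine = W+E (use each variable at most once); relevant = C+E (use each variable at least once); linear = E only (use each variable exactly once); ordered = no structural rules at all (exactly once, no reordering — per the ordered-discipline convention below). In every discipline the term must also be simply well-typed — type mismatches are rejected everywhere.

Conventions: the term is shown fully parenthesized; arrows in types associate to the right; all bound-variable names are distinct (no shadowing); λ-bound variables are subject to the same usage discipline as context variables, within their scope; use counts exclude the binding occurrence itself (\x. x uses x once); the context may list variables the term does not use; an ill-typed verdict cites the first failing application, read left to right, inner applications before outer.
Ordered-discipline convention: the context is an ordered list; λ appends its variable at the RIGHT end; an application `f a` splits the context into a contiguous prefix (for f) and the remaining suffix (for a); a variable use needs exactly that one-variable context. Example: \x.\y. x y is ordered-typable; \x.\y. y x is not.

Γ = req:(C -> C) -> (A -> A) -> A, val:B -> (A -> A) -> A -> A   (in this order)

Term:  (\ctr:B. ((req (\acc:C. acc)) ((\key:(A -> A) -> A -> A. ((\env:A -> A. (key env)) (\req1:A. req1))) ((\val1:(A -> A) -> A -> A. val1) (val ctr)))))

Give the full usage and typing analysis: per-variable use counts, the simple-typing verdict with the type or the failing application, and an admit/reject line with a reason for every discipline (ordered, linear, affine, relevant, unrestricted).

usage: req=1, val=1, ctr [bound]=1, acc [bound]=1, key [bound]=1, env [bound]=1, req1 [bound]=1, val1 [bound]=1
use order (left to right): req, acc, key, env, req1, val1, val, ctr
typing: ✓ — B -> A
ordered: ✓, req, val, ctr, acc, key, env, req1, val1 once each; derivable with no W/C/E
linear: ✓, req, val, ctr, acc, key, env, req1, val1: one use apiece
affine: ✓, at most one use each (req, val, ctr, acc, key, env, req1, val1)
relevant: ✓, req, val, ctr, acc, key, env, req1, val1: all used, weakening unneeded
unrestricted: ✓, typability at B -> A is all that's needed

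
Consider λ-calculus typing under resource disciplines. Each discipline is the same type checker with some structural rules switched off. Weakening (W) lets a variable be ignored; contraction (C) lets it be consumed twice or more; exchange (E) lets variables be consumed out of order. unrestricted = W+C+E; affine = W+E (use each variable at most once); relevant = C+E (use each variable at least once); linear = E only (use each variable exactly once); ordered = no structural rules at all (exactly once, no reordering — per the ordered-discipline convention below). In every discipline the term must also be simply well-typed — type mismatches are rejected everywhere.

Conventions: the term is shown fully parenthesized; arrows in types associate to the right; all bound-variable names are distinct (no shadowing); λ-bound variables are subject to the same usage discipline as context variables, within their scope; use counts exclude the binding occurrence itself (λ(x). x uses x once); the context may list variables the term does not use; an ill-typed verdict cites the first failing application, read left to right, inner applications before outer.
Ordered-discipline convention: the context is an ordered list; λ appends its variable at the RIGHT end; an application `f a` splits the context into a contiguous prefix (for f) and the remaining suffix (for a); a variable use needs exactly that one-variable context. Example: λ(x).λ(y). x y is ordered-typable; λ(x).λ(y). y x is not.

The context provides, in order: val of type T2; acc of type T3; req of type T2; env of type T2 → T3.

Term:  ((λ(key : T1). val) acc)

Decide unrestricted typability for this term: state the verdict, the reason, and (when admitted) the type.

no — fails simple typing
counts: val: 1, acc: 1, req: 0, env: 0, key [bound]: 0
uses in reading order: val, acc
typing: ill-typed: a function awaiting T1 gets T3
summary: ordered ✗, linear ✗, affine ✗, relevant ✗, unrestricted ✗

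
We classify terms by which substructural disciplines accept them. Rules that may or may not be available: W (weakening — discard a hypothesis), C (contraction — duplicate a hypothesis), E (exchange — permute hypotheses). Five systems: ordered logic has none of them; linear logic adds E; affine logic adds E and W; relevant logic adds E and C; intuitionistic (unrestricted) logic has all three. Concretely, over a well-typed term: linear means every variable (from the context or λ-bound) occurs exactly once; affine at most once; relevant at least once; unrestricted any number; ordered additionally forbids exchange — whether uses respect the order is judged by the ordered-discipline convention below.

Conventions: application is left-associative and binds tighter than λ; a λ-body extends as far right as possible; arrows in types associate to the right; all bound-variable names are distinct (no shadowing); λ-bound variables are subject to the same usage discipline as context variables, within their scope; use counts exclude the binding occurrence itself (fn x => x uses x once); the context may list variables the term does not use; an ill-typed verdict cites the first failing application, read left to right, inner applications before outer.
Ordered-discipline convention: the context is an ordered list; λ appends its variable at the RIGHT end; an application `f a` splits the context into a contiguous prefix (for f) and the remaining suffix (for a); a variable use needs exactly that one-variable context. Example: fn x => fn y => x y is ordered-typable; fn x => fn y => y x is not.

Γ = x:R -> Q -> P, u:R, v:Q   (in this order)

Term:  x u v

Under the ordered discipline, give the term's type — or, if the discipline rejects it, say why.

term : P
use counts: x: 1×; u: 1×; v: 1×
uses in reading order: x, u, v
typing: well-typed — term : P
summary: ordered ✓; linear ✓; affine ✓; relevant ✓; unrestricted ✓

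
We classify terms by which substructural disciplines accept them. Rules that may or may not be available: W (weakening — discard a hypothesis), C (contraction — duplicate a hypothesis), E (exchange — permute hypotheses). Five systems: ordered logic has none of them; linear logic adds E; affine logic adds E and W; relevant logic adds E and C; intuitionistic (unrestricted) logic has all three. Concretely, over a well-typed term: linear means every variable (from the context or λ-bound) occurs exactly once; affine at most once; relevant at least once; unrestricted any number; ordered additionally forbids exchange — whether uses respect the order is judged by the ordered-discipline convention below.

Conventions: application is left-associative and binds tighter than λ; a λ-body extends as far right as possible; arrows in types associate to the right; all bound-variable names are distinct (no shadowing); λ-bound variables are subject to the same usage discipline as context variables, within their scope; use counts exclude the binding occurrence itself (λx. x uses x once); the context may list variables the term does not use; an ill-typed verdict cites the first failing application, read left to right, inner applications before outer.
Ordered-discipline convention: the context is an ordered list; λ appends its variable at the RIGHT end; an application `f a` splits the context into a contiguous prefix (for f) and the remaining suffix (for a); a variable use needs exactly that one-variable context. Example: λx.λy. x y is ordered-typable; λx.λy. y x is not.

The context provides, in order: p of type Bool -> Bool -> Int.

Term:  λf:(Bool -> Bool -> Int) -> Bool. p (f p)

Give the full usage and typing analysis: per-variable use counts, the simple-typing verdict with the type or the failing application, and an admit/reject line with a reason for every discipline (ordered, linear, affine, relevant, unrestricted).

variable uses: p ×2, f (λ-bound) ×1
uses in reading order: p, f, p
typing: the term checks, with type ((Bool -> Bool -> Int) -> Bool) -> Bool -> Int
ordered: ✗, repeated use of p ×2
linear: ✗, repeated use of p ×2
affine: ✗, repeated use of p ×2
relevant: ✓, none of p, f goes unused
unrestricted: ✓, type-checks (((Bool -> Bool -> Int) -> Bool) -> Bool -> Int) and nothing is barred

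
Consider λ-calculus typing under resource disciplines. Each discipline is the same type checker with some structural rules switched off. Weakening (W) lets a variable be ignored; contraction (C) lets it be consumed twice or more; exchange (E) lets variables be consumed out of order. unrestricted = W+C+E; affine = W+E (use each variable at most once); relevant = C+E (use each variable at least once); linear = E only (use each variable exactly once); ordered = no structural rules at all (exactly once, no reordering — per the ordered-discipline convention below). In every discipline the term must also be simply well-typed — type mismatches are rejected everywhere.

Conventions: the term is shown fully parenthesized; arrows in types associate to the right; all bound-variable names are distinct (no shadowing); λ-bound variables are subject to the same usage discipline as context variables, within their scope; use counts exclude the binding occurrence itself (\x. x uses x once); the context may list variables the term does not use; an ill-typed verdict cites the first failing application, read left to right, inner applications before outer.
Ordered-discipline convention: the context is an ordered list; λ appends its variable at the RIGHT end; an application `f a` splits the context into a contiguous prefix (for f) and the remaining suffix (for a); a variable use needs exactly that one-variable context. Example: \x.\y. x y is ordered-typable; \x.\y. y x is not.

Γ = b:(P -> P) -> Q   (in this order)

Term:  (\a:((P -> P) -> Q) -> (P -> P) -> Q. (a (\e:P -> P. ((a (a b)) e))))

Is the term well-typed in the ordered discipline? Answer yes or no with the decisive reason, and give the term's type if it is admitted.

no — a ×3 used more than once (contraction)
usage: b: 1×; a [bound]: 3×; e [bound]: 1×
order of uses: a, a, a, b, e
typing: well-typed — term : (((P -> P) -> Q) -> (P -> P) -> Q) -> (P -> P) -> Q
across the five disciplines: ordered ✗, linear ✗, affine ✗, relevant ✓, unrestricted ✓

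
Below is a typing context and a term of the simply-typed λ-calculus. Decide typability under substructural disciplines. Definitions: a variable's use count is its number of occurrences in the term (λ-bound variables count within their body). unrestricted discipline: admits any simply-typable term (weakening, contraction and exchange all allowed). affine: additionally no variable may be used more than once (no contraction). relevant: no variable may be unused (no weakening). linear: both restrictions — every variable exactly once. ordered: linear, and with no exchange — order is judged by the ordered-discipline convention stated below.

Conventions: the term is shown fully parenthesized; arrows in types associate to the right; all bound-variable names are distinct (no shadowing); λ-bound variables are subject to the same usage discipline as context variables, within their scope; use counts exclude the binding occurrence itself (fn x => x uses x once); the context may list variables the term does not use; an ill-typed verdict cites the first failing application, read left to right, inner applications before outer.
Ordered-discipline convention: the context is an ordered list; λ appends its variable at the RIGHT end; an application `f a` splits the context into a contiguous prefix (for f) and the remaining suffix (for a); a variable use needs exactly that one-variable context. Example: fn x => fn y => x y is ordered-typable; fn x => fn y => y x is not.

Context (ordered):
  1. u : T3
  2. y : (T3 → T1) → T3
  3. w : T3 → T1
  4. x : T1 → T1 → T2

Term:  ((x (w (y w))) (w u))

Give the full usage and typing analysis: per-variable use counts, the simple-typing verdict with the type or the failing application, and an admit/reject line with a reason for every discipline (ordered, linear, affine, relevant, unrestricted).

usage: u: 1, y: 1, w: 3, x: 1
use order (left to right): x, w, y, w, w, u
typing: the term checks, with type T2
ordered: ✗, w ×3 used more than once (contraction)
linear: ✗, w ×3 used more than once (contraction)
affine: ✗, w ×3 used more than once (contraction)
relevant: ✓, u, y, w, x: all used, weakening unneeded
unrestricted: ✓, typability at T2 is all that's needed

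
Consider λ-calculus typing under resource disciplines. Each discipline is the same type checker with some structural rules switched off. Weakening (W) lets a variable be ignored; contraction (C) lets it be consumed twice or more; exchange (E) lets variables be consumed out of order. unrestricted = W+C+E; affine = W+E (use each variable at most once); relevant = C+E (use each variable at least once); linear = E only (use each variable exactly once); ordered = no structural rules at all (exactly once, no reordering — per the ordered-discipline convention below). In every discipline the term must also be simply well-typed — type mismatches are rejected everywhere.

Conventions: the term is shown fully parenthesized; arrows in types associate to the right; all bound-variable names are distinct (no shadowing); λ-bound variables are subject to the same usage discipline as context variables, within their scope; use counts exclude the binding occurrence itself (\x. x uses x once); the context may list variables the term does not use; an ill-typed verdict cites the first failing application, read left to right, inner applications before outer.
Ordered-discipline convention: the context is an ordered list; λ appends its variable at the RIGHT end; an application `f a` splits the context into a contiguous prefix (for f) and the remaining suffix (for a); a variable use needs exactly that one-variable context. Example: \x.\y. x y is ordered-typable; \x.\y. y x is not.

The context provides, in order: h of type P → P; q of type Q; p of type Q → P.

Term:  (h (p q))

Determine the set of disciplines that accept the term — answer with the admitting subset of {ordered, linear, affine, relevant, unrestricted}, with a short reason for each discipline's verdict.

admitted by: linear, affine, relevant, unrestricted
variable uses: h: 1×, q: 1×, p: 1×
use order (left to right): h, p, q
typing: well-typed at P
ordered ✗ (no contiguous prefix/suffix split fits h, p, q)
linear ✓ (exactly-once usage across h, q, p)
affine ✓ (at most one use each (h, q, p))
relevant ✓ (none of h, q, p goes unused)
unrestricted ✓ (typability at P is all that's needed)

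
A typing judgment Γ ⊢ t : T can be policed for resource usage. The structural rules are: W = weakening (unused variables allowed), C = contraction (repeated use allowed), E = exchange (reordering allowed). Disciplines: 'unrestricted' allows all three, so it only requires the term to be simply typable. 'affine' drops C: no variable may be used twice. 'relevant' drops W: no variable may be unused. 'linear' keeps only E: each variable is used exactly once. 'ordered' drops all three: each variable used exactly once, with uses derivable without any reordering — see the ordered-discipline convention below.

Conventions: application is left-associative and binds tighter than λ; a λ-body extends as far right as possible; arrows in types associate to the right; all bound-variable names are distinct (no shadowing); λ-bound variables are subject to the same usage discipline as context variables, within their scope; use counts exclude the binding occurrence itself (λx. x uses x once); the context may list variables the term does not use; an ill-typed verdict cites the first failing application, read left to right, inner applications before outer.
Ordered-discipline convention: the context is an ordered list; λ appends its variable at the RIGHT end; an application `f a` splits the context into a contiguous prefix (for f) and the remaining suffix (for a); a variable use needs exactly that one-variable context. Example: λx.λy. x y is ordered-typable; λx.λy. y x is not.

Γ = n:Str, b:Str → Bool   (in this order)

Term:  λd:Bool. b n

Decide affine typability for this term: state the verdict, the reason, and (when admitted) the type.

yes — none of n, b, d used more than once; term : Bool → Bool
use counts: n ×1; b ×1; d [bound] ×0
left-to-right use order: b, n
typing: the term checks, with type Bool → Bool
per-discipline verdicts: ordered ✗ · linear ✗ · affine ✓ · relevant ✗ · unrestricted ✓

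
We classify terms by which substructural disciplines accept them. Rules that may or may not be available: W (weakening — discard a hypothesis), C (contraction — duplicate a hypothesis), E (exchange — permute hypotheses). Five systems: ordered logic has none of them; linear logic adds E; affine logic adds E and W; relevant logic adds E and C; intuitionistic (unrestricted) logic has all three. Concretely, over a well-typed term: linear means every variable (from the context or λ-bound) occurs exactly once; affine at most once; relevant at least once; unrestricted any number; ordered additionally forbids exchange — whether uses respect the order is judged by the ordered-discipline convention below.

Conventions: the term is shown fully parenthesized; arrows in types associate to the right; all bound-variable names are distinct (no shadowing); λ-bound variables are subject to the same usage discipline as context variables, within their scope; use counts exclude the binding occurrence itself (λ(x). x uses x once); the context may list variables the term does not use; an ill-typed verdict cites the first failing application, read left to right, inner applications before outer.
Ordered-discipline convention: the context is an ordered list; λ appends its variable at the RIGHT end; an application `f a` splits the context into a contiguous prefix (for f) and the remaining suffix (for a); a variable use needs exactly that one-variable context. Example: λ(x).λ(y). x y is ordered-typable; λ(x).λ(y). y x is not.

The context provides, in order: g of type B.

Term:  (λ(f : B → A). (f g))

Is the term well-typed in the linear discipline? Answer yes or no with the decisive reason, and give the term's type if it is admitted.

yes — each of g, f used exactly once; term : (B → A) → A
counts: g ×1; f [bound] ×1
left-to-right use order: f, g
typing: ✓ — (B → A) → A
all disciplines: ordered ✗ · linear ✓ · affine ✓ · relevant ✓ · unrestricted ✓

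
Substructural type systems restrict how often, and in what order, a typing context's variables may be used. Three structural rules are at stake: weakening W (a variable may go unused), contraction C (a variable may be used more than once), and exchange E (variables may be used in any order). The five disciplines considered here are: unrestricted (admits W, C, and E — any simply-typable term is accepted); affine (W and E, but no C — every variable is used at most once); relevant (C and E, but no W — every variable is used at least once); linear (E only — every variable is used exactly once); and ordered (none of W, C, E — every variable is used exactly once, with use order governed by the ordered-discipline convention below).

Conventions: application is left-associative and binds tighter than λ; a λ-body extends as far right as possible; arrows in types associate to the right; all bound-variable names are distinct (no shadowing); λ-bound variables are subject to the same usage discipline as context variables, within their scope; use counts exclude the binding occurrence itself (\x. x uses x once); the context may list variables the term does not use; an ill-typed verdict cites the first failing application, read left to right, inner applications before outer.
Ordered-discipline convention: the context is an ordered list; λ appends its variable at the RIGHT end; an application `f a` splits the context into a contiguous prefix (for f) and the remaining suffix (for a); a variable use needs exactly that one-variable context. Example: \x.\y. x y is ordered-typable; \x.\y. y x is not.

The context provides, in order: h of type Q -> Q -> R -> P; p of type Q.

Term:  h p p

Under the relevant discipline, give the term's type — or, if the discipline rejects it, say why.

term : R -> P
counts: h: 1×; p: 2×
use order (left to right): h, p, p
typing: the term checks, with type R -> P
per-discipline verdicts: ordered ✗ | linear ✗ | affine ✗ | relevant ✓ | unrestricted ✓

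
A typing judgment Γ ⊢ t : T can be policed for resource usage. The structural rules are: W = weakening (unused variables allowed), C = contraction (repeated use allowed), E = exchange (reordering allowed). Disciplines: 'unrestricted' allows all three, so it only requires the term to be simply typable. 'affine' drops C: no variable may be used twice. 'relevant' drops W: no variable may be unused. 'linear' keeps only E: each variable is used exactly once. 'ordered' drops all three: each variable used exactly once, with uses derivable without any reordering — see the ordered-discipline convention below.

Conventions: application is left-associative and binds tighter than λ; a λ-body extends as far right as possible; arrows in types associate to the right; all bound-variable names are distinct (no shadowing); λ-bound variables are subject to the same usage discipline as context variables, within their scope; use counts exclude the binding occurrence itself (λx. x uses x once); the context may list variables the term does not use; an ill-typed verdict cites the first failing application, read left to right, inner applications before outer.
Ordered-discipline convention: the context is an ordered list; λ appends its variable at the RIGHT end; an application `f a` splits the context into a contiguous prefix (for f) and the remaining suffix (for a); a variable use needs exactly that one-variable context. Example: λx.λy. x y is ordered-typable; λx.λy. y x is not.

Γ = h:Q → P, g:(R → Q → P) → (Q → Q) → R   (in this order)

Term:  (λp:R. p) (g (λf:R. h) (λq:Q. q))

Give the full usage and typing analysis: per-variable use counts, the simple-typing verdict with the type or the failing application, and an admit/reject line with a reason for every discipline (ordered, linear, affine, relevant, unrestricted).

usage: h ×1; g ×1; p (λ-bound) ×1; f (λ-bound) ×0; q (λ-bound) ×1
left-to-right use order: p, g, h, q
typing: the term checks, with type R
ordered: ✗ — f never used (weakening)
linear: ✗ — f never used (weakening)
affine: ✓ — no duplicate uses among h, g, p, f, q
relevant: ✗ — f never used (weakening)
unrestricted: ✓ — typability at R is all that's needed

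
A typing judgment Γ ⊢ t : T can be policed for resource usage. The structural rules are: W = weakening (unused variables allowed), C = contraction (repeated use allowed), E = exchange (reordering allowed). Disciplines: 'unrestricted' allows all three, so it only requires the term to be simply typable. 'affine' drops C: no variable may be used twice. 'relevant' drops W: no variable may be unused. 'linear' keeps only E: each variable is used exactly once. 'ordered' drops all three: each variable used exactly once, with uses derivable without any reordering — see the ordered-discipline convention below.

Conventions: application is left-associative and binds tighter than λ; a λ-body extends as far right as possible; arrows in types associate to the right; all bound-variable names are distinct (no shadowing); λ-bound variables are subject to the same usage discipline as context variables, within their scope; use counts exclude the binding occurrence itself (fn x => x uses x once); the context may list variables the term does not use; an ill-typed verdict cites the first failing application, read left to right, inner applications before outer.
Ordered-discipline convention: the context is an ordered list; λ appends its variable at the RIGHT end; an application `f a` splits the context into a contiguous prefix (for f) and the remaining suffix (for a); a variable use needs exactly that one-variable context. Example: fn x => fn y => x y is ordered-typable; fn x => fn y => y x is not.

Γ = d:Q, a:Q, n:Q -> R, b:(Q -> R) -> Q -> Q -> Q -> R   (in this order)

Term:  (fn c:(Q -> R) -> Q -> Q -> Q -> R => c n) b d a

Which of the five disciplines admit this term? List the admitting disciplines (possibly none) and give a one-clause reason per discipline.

admitting disciplines: linear, affine, relevant, unrestricted
variable uses: d ×1; a ×1; n ×1; b ×1; c (bound) ×1
order of uses: c, n, b, d, a
typing: well-typed — term : Q -> R
ordered ✗ (use order c, n, b, d, a needs exchange)
linear ✓ (single use per variable (d, a, n, b, c))
affine ✓ (at most one use each (d, a, n, b, c))
relevant ✓ (d, a, n, b, c: all used, weakening unneeded)
unrestricted ✓ (typability at Q -> R is all that's needed)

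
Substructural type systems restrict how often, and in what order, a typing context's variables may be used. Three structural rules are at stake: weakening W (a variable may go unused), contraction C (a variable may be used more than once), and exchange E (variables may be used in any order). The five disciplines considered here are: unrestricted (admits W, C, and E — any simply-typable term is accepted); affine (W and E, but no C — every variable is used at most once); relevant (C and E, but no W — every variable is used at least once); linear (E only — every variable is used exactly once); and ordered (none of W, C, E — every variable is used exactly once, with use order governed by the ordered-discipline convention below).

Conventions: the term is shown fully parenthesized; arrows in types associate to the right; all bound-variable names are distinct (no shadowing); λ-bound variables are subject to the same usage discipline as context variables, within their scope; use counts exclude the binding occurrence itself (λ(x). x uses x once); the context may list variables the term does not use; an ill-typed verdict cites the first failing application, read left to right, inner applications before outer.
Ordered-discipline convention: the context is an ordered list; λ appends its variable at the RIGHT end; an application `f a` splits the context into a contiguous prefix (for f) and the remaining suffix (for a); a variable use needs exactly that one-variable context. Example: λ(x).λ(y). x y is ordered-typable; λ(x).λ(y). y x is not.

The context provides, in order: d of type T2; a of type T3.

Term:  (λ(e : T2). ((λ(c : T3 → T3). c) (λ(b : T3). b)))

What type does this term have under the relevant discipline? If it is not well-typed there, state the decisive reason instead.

not well-typed under relevant — d, a, e never used (weakening)
counts: d: 0; a: 0; e [bound]: 0; c [bound]: 1; b [bound]: 1
order of uses: c, b
typing: well-typed — term : T2 → T3 → T3
across the five disciplines: ordered ✗, linear ✗, affine ✓, relevant ✗, unrestricted ✓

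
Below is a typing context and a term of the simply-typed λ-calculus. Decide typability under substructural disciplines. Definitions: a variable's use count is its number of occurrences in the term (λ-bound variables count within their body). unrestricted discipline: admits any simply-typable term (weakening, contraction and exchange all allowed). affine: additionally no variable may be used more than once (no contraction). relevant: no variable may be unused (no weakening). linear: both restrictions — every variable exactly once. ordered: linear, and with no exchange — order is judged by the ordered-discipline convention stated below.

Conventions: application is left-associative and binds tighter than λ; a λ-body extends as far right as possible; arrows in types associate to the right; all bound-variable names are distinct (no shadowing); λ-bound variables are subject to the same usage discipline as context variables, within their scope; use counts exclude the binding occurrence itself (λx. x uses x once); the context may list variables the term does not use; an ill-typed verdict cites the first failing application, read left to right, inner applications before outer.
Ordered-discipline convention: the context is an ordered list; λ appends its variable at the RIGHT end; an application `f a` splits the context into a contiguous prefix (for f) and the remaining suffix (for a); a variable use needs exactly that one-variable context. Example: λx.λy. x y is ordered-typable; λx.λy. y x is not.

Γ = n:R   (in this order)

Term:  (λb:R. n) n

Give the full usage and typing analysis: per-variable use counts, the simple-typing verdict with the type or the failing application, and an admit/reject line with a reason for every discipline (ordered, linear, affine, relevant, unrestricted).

usage: n=2, b (λ-bound)=0
uses in reading order: n, n
typing: ✓ — R
ordered ✗ (n ×2 used more than once (contraction); b left unused)
linear ✗ (n ×2 used more than once (contraction); b left unused)
affine ✗ (n ×2 used more than once (contraction))
relevant ✗ (b left unused)
unrestricted ✓ (simply typable at R; W, C, E all held)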